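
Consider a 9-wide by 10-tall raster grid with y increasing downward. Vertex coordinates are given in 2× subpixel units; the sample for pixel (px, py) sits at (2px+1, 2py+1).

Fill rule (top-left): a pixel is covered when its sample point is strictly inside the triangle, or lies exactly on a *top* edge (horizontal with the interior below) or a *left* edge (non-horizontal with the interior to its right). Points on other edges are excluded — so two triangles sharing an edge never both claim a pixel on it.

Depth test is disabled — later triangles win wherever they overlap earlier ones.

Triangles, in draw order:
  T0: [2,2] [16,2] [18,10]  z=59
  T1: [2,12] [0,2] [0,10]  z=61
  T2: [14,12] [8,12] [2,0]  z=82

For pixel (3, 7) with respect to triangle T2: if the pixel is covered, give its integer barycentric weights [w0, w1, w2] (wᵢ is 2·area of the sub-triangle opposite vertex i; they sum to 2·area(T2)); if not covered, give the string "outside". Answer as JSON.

T0:
  2·area = 112
  edge (2, 2)→(16, 2): d=(14,0) top-left  bias=+0
  edge (16, 2)→(18, 10): d=(2,8) right/bottom  bias=-1
  edge (18, 10)→(2, 2): d=(-16,-8) top-left  bias=+0
    (2,1)@(5, 3): e=[14,90,8] → X
    (3,1)@(7, 3): e=[14,74,24] → X
    (4,1)@(9, 3): e=[14,58,40] → X
    (5,1)@(11, 3): e=[14,42,56] → X
    (6,1)@(13, 3): e=[14,26,72] → X
    (7,1)@(15, 3): e=[14,10,88] → X
    (8,1)@(17, 3): e=[14,-6,104] → .
    (2,2)@(5, 5): e=[42,94,-24] → .
    (3,2)@(7, 5): e=[42,78,-8] → .
    (4,2)@(9, 5): e=[42,62,8] → X
    (8,2)@(17, 5): e=[42,-2,72] → .
    (4,3)@(9, 7): e=[70,66,-24] → .
  covered (14 px):
    . . . . . . . . .
    . . X X X X X X .
    . . . . X X X X .
    . . . . . . X X X
    . . . . . . . . X
    . . . . . . . . .
    . . . . . . . . .
    . . . . . . . . .
    . . . . . . . . .
    . . . . . . . . .
T1:
  2·area = 16  (B↔C swapped to make it positive)
  edge (2, 12)→(0, 10): d=(-2,-2) top-left  bias=+0
  edge (0, 10)→(0, 2): d=(0,-8) top-left  bias=+0
  edge (0, 2)→(2, 12): d=(2,10) right/bottom  bias=-1
    (0,3)@(1, 7): e=[8,8,0] → .  [on edge]
    (0,4)@(1, 9): e=[4,8,4] → X
    (1,4)@(3, 9): e=[8,24,-16] → .
    (0,5)@(1, 11): e=[0,8,8] → X  [on edge]
    (1,5)@(3, 11): e=[4,24,-12] → .
    (0,6)@(1, 13): e=[-4,8,12] → .
    (1,6)@(3, 13): e=[0,24,-8] → .  [on edge]
    (2,7)@(5, 15): e=[0,40,-24] → .  [on edge]
    (1,8)@(3, 17): e=[-8,24,0] → .  [on edge]
    (3,8)@(7, 17): e=[0,56,-40] → .  [on edge]
    (4,9)@(9, 19): e=[0,72,-56] → .  [on edge]
  covered (2 px):
    . . . . . . . . .
    . . . . . . . . .
    . . . . . . . . .
    . . . . . . . . .
    X . . . . . . . .
    X . . . . . . . .
    . . . . . . . . .
    . . . . . . . . .
    . . . . . . . . .
    . . . . . . . . .
T2:
  2·area = 72
  edge (14, 12)→(8, 12): d=(-6,0) right/bottom  bias=-1
  edge (8, 12)→(2, 0): d=(-6,-12) top-left  bias=+0
  edge (2, 0)→(14, 12): d=(12,12) right/bottom  bias=-1
    (1,0)@(3, 1): e=[66,6,0] → .  [on edge]
    (2,1)@(5, 3): e=[54,18,0] → .  [on edge]
    (2,2)@(5, 5): e=[42,6,24] → X
    (3,2)@(7, 5): e=[42,30,0] → .  [on edge]
    (2,3)@(5, 7): e=[30,-6,48] → .
    (3,3)@(7, 7): e=[30,18,24] → X
    (4,3)@(9, 7): e=[30,42,0] → .  [on edge]
    (3,4)@(7, 9): e=[18,6,48] → X
    (4,4)@(9, 9): e=[18,30,24] → X
    (5,4)@(11, 9): e=[18,54,0] → .  [on edge]
    (3,5)@(7, 11): e=[6,-6,72] → .
    (4,5)@(9, 11): e=[6,18,48] → X
    (6,5)@(13, 11): e=[6,66,0] → .  [on edge]
    (7,6)@(15, 13): e=[-6,78,0] → .  [on edge]
    (8,7)@(17, 15): e=[-18,90,0] → .  [on edge]
  covered (6 px):
    . . . . . . . . .
    . . . . . . . . .
    . . X . . . . . .
    . . . X . . . . .
    . . . X X . . . .
    . . . . X X . . .
    . . . . . . . . .
    . . . . . . . . .
    . . . . . . . . .
    . . . . . . . . .

Result: "outside"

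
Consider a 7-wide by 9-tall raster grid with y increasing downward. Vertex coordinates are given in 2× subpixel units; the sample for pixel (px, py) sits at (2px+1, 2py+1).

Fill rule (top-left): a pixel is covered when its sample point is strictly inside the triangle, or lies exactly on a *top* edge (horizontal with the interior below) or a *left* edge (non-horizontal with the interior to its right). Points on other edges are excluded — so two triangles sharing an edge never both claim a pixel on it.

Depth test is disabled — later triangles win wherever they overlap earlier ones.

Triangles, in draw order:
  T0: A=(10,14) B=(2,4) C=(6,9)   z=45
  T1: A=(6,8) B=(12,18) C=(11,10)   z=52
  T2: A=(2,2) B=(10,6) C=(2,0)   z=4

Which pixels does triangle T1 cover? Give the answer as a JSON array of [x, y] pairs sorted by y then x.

T0:
  degenerate (2·area = 0) — covers nothing
T1:
  2·area = 38  (B↔C swapped to make it positive)
  edge (6, 8)→(11, 10): d=(5,2) right/bottom  bias=-1
  edge (11, 10)→(12, 18): d=(1,8) right/bottom  bias=-1
  edge (12, 18)→(6, 8): d=(-6,-10) top-left  bias=+0
    (1,1)@(3, 3): e=[-19,57,0] → ·  [on edge]
    (3,4)@(7, 9): e=[3,31,4] → #
    (4,4)@(9, 9): e=[-1,15,24] → ·
    (3,5)@(7, 11): e=[13,33,-8] → ·
    (4,5)@(9, 11): e=[9,17,12] → #
    (5,5)@(11, 11): e=[5,1,32] → #
    (6,5)@(13, 11): e=[1,-15,52] → ·
    (4,6)@(9, 13): e=[19,19,0] → #  [on edge]
    (6,6)@(13, 13): e=[11,-13,40] → ·
    (4,7)@(9, 15): e=[29,21,-12] → ·
    (5,7)@(11, 15): e=[25,5,8] → #
    (6,7)@(13, 15): e=[21,-11,28] → ·
  covered (6 px):
    · · · · · · ·
    · · · · · · ·
    · · · · · · ·
    · · · · · · ·
    · · · # · · ·
    · · · · # # ·
    · · · · # # ·
    · · · · · # ·
    · · · · · · ·
T2:
  2·area = 16  (B↔C swapped to make it positive)
  edge (2, 2)→(2, 0): d=(0,-2) top-left  bias=+0
  edge (2, 0)→(10, 6): d=(8,6) right/bottom  bias=-1
  edge (10, 6)→(2, 2): d=(-8,-4) top-left  bias=+0
    (1,0)@(3, 1): e=[2,2,12] → #
    (2,0)@(5, 1): e=[6,-10,20] → ·
    (1,1)@(3, 3): e=[2,18,-4] → ·
    (2,1)@(5, 3): e=[6,6,4] → #
    (3,1)@(7, 3): e=[10,-6,12] → ·
    (2,2)@(5, 5): e=[6,22,-12] → ·
  covered (2 px):
    · # · · · · ·
    · · # · · · ·
    · · · · · · ·
    · · · · · · ·
    · · · · · · ·
    · · · · · · ·
    · · · · · · ·
    · · · · · · ·
    · · · · · · ·

Answer: [[3,4],[4,5],[5,5],[4,6],[5,6],[5,7]]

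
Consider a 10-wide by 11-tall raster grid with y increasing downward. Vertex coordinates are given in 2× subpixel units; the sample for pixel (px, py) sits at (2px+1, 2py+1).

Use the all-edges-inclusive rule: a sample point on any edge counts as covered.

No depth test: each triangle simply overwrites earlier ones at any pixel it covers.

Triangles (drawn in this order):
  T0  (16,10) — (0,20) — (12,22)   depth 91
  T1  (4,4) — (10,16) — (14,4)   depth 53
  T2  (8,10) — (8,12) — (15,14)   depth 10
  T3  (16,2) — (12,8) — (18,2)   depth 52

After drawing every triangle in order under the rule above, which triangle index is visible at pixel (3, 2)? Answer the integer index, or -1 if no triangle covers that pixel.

T0:
  2·area = 152  (B↔C swapped to make it positive)
  edge (16, 10)→(12, 22): d=(-4,12) inclusive
  edge (12, 22)→(0, 20): d=(-12,-2) inclusive
  edge (0, 20)→(16, 10): d=(16,-10) inclusive
    (9,0)@(19, 1): e=[0,266,-114] → ·  [on edge]
    (8,3)@(17, 7): e=[0,190,-38] → ·  [on edge]
    (7,5)@(15, 11): e=[8,138,6] → █
    (8,5)@(17, 11): e=[-16,142,26] → ·
    (6,6)@(13, 13): e=[24,110,18] → █
    (7,6)@(15, 13): e=[0,114,38] → █  [on edge]
    (8,6)@(17, 13): e=[-24,118,58] → ·
    (4,7)@(9, 15): e=[64,78,10] → █
    (5,7)@(11, 15): e=[40,82,30] → █
    (7,7)@(15, 15): e=[-8,90,70] → ·
    (2,8)@(5, 17): e=[104,46,2] → █
    (3,8)@(7, 17): e=[80,50,22] → █
    (6,9)@(13, 19): e=[0,38,114] → █  [on edge]
  covered (20 px):
    · · · · · · · · · ·
    · · · · · · · · · ·
    · · · · · · · · · ·
    · · · · · · · · · ·
    · · · · · · · · · ·
    · · · · · · · █ · ·
    · · · · · · █ █ · ·
    · · · · █ █ █ · · ·
    · · █ █ █ █ █ · · ·
    · █ █ █ █ █ █ · · ·
    · · · █ █ █ · · · ·
T1:
  2·area = 120  (B↔C swapped to make it positive)
  edge (4, 4)→(14, 4): d=(10,0) inclusive
  edge (14, 4)→(10, 16): d=(-4,12) inclusive
  edge (10, 16)→(4, 4): d=(-6,-12) inclusive
    (7,0)@(15, 1): e=[-30,0,150] → ·  [on edge]
    (2,2)@(5, 5): e=[10,104,6] → █
    (3,2)@(7, 5): e=[10,80,30] → █
    (4,2)@(9, 5): e=[10,56,54] → █
    (5,2)@(11, 5): e=[10,32,78] → █
    (6,2)@(13, 5): e=[10,8,102] → █
    (7,2)@(15, 5): e=[10,-16,126] → ·
    (2,3)@(5, 7): e=[30,96,-6] → ·
    (3,3)@(7, 7): e=[30,72,18] → █
    (6,3)@(13, 7): e=[30,0,90] → █  [on edge]
    (7,3)@(15, 7): e=[30,-24,114] → ·
    (3,4)@(7, 9): e=[50,64,6] → █
    (5,6)@(11, 13): e=[90,0,30] → █  [on edge]
    (4,9)@(9, 19): e=[150,0,-30] → ·  [on edge]
  covered (16 px):
    · · · · · · · · · ·
    · · · · · · · · · ·
    · · █ █ █ █ █ · · ·
    · · · █ █ █ █ · · ·
    · · · █ █ █ · · · ·
    · · · · █ █ · · · ·
    · · · · █ █ · · · ·
    · · · · · · · · · ·
    · · · · · · · · · ·
    · · · · · · · · · ·
    · · · · · · · · · ·
T2:
  2·area = 14  (B↔C swapped to make it positive)
  edge (8, 10)→(15, 14): d=(7,4) inclusive
  edge (15, 14)→(8, 12): d=(-7,-2) inclusive
  edge (8, 12)→(8, 10): d=(0,-2) inclusive
    (4,5)@(9, 11): e=[3,9,2] → █
    (5,5)@(11, 11): e=[-5,13,6] → ·
    (4,6)@(9, 13): e=[17,-5,2] → ·
    (6,6)@(13, 13): e=[1,3,10] → █
    (7,6)@(15, 13): e=[-7,7,14] → ·
    (6,7)@(13, 15): e=[15,-11,10] → ·
  covered (2 px):
    · · · · · · · · · ·
    · · · · · · · · · ·
    · · · · · · · · · ·
    · · · · · · · · · ·
    · · · · · · · · · ·
    · · · · █ · · · · ·
    · · · · · · █ · · ·
    · · · · · · · · · ·
    · · · · · · · · · ·
    · · · · · · · · · ·
    · · · · · · · · · ·
T3:
  2·area = 12  (B↔C swapped to make it positive)
  edge (16, 2)→(18, 2): d=(2,0) inclusive
  edge (18, 2)→(12, 8): d=(-6,6) inclusive
  edge (12, 8)→(16, 2): d=(4,-6) inclusive
    (9,0)@(19, 1): e=[-2,0,14] → ·  [on edge]
    (8,1)@(17, 3): e=[2,0,10] → █  [on edge]
    (9,1)@(19, 3): e=[2,-12,22] → ·
    (7,2)@(15, 5): e=[6,0,6] → █  [on edge]
    (8,2)@(17, 5): e=[6,-12,18] → ·
    (6,3)@(13, 7): e=[10,0,2] → █  [on edge]
    (7,3)@(15, 7): e=[10,-12,14] → ·
    (5,4)@(11, 9): e=[14,0,-2] → ·  [on edge]
    (6,4)@(13, 9): e=[14,-12,10] → ·
    (4,5)@(9, 11): e=[18,0,-6] → ·  [on edge]
    (3,6)@(7, 13): e=[22,0,-10] → ·  [on edge]
    (2,7)@(5, 15): e=[26,0,-14] → ·  [on edge]
    (1,8)@(3, 17): e=[30,0,-18] → ·  [on edge]
    (0,9)@(1, 19): e=[34,0,-22] → ·  [on edge]
  covered (3 px):
    · · · · · · · · · ·
    · · · · · · · · █ ·
    · · · · · · · █ · ·
    · · · · · · █ · · ·
    · · · · · · · · · ·
    · · · · · · · · · ·
    · · · · · · · · · ·
    · · · · · · · · · ·
    · · · · · · · · · ·
    · · · · · · · · · ·
    · · · · · · · · · ·

Z-buffer (winner per pixel, '.' = empty):
  . . . . . . . . . .
  . . . . . . . . 3 .
  . . 1 1 1 1 1 3 . .
  . . . 1 1 1 3 . . .
  . . . 1 1 1 . . . .
  . . . . 2 1 . 0 . .
  . . . . 1 1 2 0 . .
  . . . . 0 0 0 . . .
  . . 0 0 0 0 0 . . .
  . 0 0 0 0 0 0 . . .
  . . . 0 0 0 . . . .

Final: 1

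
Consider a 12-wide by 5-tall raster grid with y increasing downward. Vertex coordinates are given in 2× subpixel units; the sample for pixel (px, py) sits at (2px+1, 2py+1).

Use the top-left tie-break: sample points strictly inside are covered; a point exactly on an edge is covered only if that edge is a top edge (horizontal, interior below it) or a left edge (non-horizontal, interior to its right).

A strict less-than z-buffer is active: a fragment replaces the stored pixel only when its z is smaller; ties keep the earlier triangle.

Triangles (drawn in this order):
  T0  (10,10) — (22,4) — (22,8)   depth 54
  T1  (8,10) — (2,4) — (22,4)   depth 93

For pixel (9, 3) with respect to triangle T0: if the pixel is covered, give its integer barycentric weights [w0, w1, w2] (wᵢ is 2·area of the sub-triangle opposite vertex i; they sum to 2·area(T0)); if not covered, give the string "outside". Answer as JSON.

T0:
  2·area = 48
  edge (10, 10)→(22, 4): d=(12,-6) top-left  bias=+0
  edge (22, 4)→(22, 8): d=(0,4) right/bottom  bias=-1
  edge (22, 8)→(10, 10): d=(-12,2) right/bottom  bias=-1
    (10,2)@(21, 5): e=[6,4,38] → X
    (11,2)@(23, 5): e=[18,-4,34] → .
    (8,3)@(17, 7): e=[6,20,22] → X
    (9,3)@(19, 7): e=[18,12,18] → X
    (11,3)@(23, 7): e=[42,-4,10] → .
    (6,4)@(13, 9): e=[6,36,6] → X
    (7,4)@(15, 9): e=[18,28,2] → X
    (8,4)@(17, 9): e=[30,20,-2] → .
    (9,4)@(19, 9): e=[42,12,-6] → .
    (10,4)@(21, 9): e=[54,4,-10] → .
  covered (6 px):
    . . . . . . . . . . . .
    . . . . . . . . . . . .
    . . . . . . . . . . X .
    . . . . . . . . X X X .
    . . . . . . X X . . . .
T1:
  2·area = 120
  edge (8, 10)→(2, 4): d=(-6,-6) top-left  bias=+0
  edge (2, 4)→(22, 4): d=(20,0) top-left  bias=+0
  edge (22, 4)→(8, 10): d=(-14,6) right/bottom  bias=-1
    (0,1)@(1, 3): e=[0,-20,140] → .  [on edge]
    (1,2)@(3, 5): e=[0,20,100] → X  [on edge]
    (2,2)@(5, 5): e=[12,20,88] → X
    (3,2)@(7, 5): e=[24,20,76] → X
    (4,2)@(9, 5): e=[36,20,64] → X
    (5,2)@(11, 5): e=[48,20,52] → X
    (6,2)@(13, 5): e=[60,20,40] → X
    (7,2)@(15, 5): e=[72,20,28] → X
    (8,2)@(17, 5): e=[84,20,16] → X
    (9,2)@(19, 5): e=[96,20,4] → X
    (10,2)@(21, 5): e=[108,20,-8] → .
    (1,3)@(3, 7): e=[-12,60,72] → .
    (2,3)@(5, 7): e=[0,60,60] → X  [on edge]
    (7,3)@(15, 7): e=[60,60,0] → .  [on edge]
    (3,4)@(7, 9): e=[0,100,20] → X  [on edge]
  covered (16 px):
    . . . . . . . . . . . .
    . . . . . . . . . . . .
    . X X X X X X X X X . .
    . . X X X X X . . . . .
    . . . X X . . . . . . .

Final: [12,18,18]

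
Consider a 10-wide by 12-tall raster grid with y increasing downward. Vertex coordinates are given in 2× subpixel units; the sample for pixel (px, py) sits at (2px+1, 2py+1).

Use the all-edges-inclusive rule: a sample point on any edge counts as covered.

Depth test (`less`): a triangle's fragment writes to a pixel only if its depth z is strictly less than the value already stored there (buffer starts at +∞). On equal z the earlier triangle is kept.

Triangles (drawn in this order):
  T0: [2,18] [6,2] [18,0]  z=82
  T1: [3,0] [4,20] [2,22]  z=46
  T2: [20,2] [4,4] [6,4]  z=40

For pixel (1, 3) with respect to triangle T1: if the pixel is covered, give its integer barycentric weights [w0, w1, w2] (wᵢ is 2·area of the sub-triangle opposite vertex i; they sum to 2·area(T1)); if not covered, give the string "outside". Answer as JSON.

T0:
  2·area = 184
  edge (2, 18)→(6, 2): d=(4,-16) inclusive
  edge (6, 2)→(18, 0): d=(12,-2) inclusive
  edge (18, 0)→(2, 18): d=(-16,18) inclusive
    (6,0)@(13, 1): e=[108,2,74] → #
    (7,0)@(15, 1): e=[140,6,38] → #
    (8,0)@(17, 1): e=[172,10,2] → #
    (9,0)@(19, 1): e=[204,14,-34] → ·
    (3,1)@(7, 3): e=[20,14,150] → #
    (4,1)@(9, 3): e=[52,18,114] → #
    (5,1)@(11, 3): e=[84,22,78] → #
    (8,1)@(17, 3): e=[180,34,-30] → ·
    (3,2)@(7, 5): e=[28,38,118] → #
    (7,2)@(15, 5): e=[156,54,-26] → ·
    (2,3)@(5, 7): e=[4,58,122] → #
    (6,3)@(13, 7): e=[132,74,-22] → ·
  covered (23 px):
    · · · · · · # # # ·
    · · · # # # # # · ·
    · · · # # # # · · ·
    · · # # # # · · · ·
    · · # # # · · · · ·
    · · # # · · · · · ·
    · · # · · · · · · ·
    · # · · · · · · · ·
    · · · · · · · · · ·
    · · · · · · · · · ·
    · · · · · · · · · ·
    · · · · · · · · · ·
T1:
  2·area = 42
  edge (3, 0)→(4, 20): d=(1,20) inclusive
  edge (4, 20)→(2, 22): d=(-2,2) inclusive
  edge (2, 22)→(3, 0): d=(1,-22) inclusive
    (1,0)@(3, 1): e=[1,40,1] → #
    (2,0)@(5, 1): e=[-39,36,45] → ·
    (1,1)@(3, 3): e=[3,36,3] → #
    (2,1)@(5, 3): e=[-37,32,47] → ·
    (1,2)@(3, 5): e=[5,32,5] → #
    (2,2)@(5, 5): e=[-35,28,49] → ·
    (9,2)@(19, 5): e=[-315,0,357] → ·  [on edge]
    (1,3)@(3, 7): e=[7,28,7] → #
    (2,3)@(5, 7): e=[-33,24,51] → ·
    (8,3)@(17, 7): e=[-273,0,315] → ·  [on edge]
    (1,4)@(3, 9): e=[9,24,9] → #
    (2,4)@(5, 9): e=[-31,20,53] → ·
    (7,4)@(15, 9): e=[-231,0,273] → ·  [on edge]
    (6,5)@(13, 11): e=[-189,0,231] → ·  [on edge]
    (5,6)@(11, 13): e=[-147,0,189] → ·  [on edge]
    (4,7)@(9, 15): e=[-105,0,147] → ·  [on edge]
    (3,8)@(7, 17): e=[-63,0,105] → ·  [on edge]
    (2,9)@(5, 19): e=[-21,0,63] → ·  [on edge]
    (1,10)@(3, 21): e=[21,0,21] → #  [on edge]
    (0,11)@(1, 23): e=[63,0,-21] → ·  [on edge]
  covered (11 px):
    · # · · · · · · · ·
    · # · · · · · · · ·
    · # · · · · · · · ·
    · # · · · · · · · ·
    · # · · · · · · · ·
    · # · · · · · · · ·
    · # · · · · · · · ·
    · # · · · · · · · ·
    · # · · · · · · · ·
    · # · · · · · · · ·
    · # · · · · · · · ·
    · · · · · · · · · ·
T2:
  2·area = 4  (B↔C swapped to make it positive)
  edge (20, 2)→(6, 4): d=(-14,2) inclusive
  edge (6, 4)→(4, 4): d=(-2,0) inclusive
  edge (4, 4)→(20, 2): d=(16,-2) inclusive
    (6,1)@(13, 3): e=[0,2,2] → #  [on edge]
    (7,1)@(15, 3): e=[-4,2,6] → ·
    (6,2)@(13, 5): e=[-28,-2,34] → ·
  covered (1 px):
    · · · · · · · · · ·
    · · · · · · # · · ·
    · · · · · · · · · ·
    · · · · · · · · · ·
    · · · · · · · · · ·
    · · · · · · · · · ·
    · · · · · · · · · ·
    · · · · · · · · · ·
    · · · · · · · · · ·
    · · · · · · · · · ·
    · · · · · · · · · ·
    · · · · · · · · · ·

Final: [28,7,7]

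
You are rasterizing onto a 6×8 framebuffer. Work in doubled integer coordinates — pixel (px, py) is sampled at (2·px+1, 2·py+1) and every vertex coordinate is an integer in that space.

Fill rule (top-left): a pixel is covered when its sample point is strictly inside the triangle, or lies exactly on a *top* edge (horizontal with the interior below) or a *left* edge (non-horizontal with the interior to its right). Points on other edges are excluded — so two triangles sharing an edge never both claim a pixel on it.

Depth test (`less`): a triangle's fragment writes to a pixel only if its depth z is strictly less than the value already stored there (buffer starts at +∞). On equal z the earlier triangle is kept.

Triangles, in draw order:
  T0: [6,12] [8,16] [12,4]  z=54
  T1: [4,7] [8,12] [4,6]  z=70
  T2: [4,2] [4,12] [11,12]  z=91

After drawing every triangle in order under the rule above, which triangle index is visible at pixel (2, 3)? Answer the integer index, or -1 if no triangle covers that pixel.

T0:
  2·area = 40  (B↔C swapped to make it positive)
  edge (6, 12)→(12, 4): d=(6,-8) top-left  bias=+0
  edge (12, 4)→(8, 16): d=(-4,12) right/bottom  bias=-1
  edge (8, 16)→(6, 12): d=(-2,-4) top-left  bias=+0
    (5,3)@(11, 7): e=[10,0,30] → .  [on edge]
    (4,4)@(9, 9): e=[6,16,18] → X
    (5,4)@(11, 9): e=[22,-8,26] → .
    (3,5)@(7, 11): e=[2,32,6] → X
    (5,5)@(11, 11): e=[34,-16,22] → .
    (3,6)@(7, 13): e=[14,24,2] → X
    (4,6)@(9, 13): e=[30,0,10] → .  [on edge]
    (3,7)@(7, 15): e=[26,16,-2] → .
  covered (4 px):
    . . . . . .
    . . . . . .
    . . . . . .
    . . . . . .
    . . . . X .
    . . . X X .
    . . . X . .
    . . . . . .
T1:
  2·area = 4  (B↔C swapped to make it positive)
  edge (4, 7)→(4, 6): d=(0,-1) top-left  bias=+0
  edge (4, 6)→(8, 12): d=(4,6) right/bottom  bias=-1
  edge (8, 12)→(4, 7): d=(-4,-5) top-left  bias=+0
  covered (0 px):
    . . . . . .
    . . . . . .
    . . . . . .
    . . . . . .
    . . . . . .
    . . . . . .
    . . . . . .
    . . . . . .
T2:
  2·area = 70  (B↔C swapped to make it positive)
  edge (4, 2)→(11, 12): d=(7,10) right/bottom  bias=-1
  edge (11, 12)→(4, 12): d=(-7,0) right/bottom  bias=-1
  edge (4, 12)→(4, 2): d=(0,-10) top-left  bias=+0
    (2,2)@(5, 5): e=[11,49,10] → X
    (3,2)@(7, 5): e=[-9,49,30] → .
    (2,3)@(5, 7): e=[25,35,10] → X
    (3,3)@(7, 7): e=[5,35,30] → X
    (4,3)@(9, 7): e=[-15,35,50] → .
    (2,4)@(5, 9): e=[39,21,10] → X
    (4,4)@(9, 9): e=[-1,21,50] → .
    (2,5)@(5, 11): e=[53,7,10] → X
    (4,5)@(9, 11): e=[13,7,50] → X
    (5,5)@(11, 11): e=[-7,7,70] → .
    (2,6)@(5, 13): e=[67,-7,10] → .
    (3,6)@(7, 13): e=[47,-7,30] → .
  covered (8 px):
    . . . . . .
    . . . . . .
    . . X . . .
    . . X X . .
    . . X X . .
    . . X X X .
    . . . . . .
    . . . . . .

Z-buffer (winner per pixel, '.' = empty):
  . . . . . .
  . . . . . .
  . . 2 . . .
  . . 2 2 . .
  . . 2 2 0 .
  . . 2 0 0 .
  . . . 0 . .
  . . . . . .

Result: 2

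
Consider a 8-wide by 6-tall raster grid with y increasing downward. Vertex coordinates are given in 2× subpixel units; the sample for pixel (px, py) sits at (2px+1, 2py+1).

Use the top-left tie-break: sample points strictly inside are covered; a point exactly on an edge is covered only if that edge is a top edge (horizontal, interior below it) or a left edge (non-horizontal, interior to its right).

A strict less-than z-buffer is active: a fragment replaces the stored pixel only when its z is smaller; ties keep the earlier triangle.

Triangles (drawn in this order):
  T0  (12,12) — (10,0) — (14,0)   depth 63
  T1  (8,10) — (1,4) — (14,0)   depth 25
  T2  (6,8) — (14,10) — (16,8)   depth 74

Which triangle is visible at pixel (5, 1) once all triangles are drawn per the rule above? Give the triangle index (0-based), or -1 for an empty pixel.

T0:
  2·area = 48
  edge (12, 12)→(10, 0): d=(-2,-12) top-left  bias=+0
  edge (10, 0)→(14, 0): d=(4,0) top-left  bias=+0
  edge (14, 0)→(12, 12): d=(-2,12) right/bottom  bias=-1
    (5,0)@(11, 1): e=[10,4,34] → #
    (6,0)@(13, 1): e=[34,4,10] → #
    (7,0)@(15, 1): e=[58,4,-14] → ·
    (5,1)@(11, 3): e=[6,12,30] → #
    (7,1)@(15, 3): e=[54,12,-18] → ·
    (5,2)@(11, 5): e=[2,20,26] → #
    (7,2)@(15, 5): e=[50,20,-22] → ·
    (5,3)@(11, 7): e=[-2,28,22] → ·
    (6,3)@(13, 7): e=[22,28,-2] → ·
  covered (6 px):
    · · · · · # # ·
    · · · · · # # ·
    · · · · · # # ·
    · · · · · · · ·
    · · · · · · · ·
    · · · · · · · ·
T1:
  2·area = 106
  edge (8, 10)→(1, 4): d=(-7,-6) top-left  bias=+0
  edge (1, 4)→(14, 0): d=(13,-4) top-left  bias=+0
  edge (14, 0)→(8, 10): d=(-6,10) right/bottom  bias=-1
    (5,0)@(11, 1): e=[81,1,24] → #
    (6,0)@(13, 1): e=[93,9,4] → #
    (7,0)@(15, 1): e=[105,17,-16] → ·
    (2,1)@(5, 3): e=[31,3,72] → #
    (3,1)@(7, 3): e=[43,11,52] → #
    (4,1)@(9, 3): e=[55,19,32] → #
    (6,1)@(13, 3): e=[79,35,-8] → ·
    (1,2)@(3, 5): e=[5,21,80] → #
    (5,2)@(11, 5): e=[53,53,0] → ·  [on edge]
    (1,3)@(3, 7): e=[-9,47,68] → ·
    (2,3)@(5, 7): e=[3,55,48] → #
    (5,3)@(11, 7): e=[39,79,-12] → ·
  covered (14 px):
    · · · · · # # ·
    · · # # # # · ·
    · # # # # · · ·
    · · # # # · · ·
    · · · # · · · ·
    · · · · · · · ·
T2:
  2·area = 20  (B↔C swapped to make it positive)
  edge (6, 8)→(16, 8): d=(10,0) top-left  bias=+0
  edge (16, 8)→(14, 10): d=(-2,2) right/bottom  bias=-1
  edge (14, 10)→(6, 8): d=(-8,-2) top-left  bias=+0
    (5,4)@(11, 9): e=[10,8,2] → #
    (6,4)@(13, 9): e=[10,4,6] → #
    (7,4)@(15, 9): e=[10,0,10] → ·  [on edge]
    (5,5)@(11, 11): e=[30,4,-14] → ·
    (6,5)@(13, 11): e=[30,0,-10] → ·  [on edge]
  covered (2 px):
    · · · · · · · ·
    · · · · · · · ·
    · · · · · · · ·
    · · · · · · · ·
    · · · · · # # ·
    · · · · · · · ·

Z-buffer (winner per pixel, '.' = empty):
  . . . . . 1 1 .
  . . 1 1 1 1 0 .
  . 1 1 1 1 0 0 .
  . . 1 1 1 . . .
  . . . 1 . 2 2 .
  . . . . . . . .

Result: 1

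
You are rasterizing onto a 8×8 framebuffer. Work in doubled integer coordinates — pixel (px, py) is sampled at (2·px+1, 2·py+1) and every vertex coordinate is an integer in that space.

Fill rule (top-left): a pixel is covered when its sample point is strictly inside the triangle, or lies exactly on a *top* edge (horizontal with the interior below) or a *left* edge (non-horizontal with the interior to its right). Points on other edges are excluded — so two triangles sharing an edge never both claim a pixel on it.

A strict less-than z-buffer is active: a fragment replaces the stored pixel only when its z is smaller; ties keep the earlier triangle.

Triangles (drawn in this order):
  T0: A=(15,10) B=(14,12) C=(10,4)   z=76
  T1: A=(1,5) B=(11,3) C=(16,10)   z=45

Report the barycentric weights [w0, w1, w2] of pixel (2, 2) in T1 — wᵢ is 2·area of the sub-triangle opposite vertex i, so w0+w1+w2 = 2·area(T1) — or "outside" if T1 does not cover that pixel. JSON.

T0:
  2·area = 16
  edge (15, 10)→(14, 12): d=(-1,2) right/bottom  bias=-1
  edge (14, 12)→(10, 4): d=(-4,-8) top-left  bias=+0
  edge (10, 4)→(15, 10): d=(5,6) right/bottom  bias=-1
    (6,4)@(13, 9): e=[5,4,7] → #
    (7,4)@(15, 9): e=[1,20,-5] → ·
    (6,5)@(13, 11): e=[3,-4,17] → ·
  covered (1 px):
    · · · · · · · ·
    · · · · · · · ·
    · · · · · · · ·
    · · · · · · · ·
    · · · · · · # ·
    · · · · · · · ·
    · · · · · · · ·
    · · · · · · · ·
T1:
  2·area = 80
  edge (1, 5)→(11, 3): d=(10,-2) top-left  bias=+0
  edge (11, 3)→(16, 10): d=(5,7) right/bottom  bias=-1
  edge (16, 10)→(1, 5): d=(-15,-5) top-left  bias=+0
    (5,1)@(11, 3): e=[0,0,80] → ·  [on edge]
    (0,2)@(1, 5): e=[0,80,0] → #  [on edge]
    (1,2)@(3, 5): e=[4,66,10] → #
    (2,2)@(5, 5): e=[8,52,20] → #
    (3,2)@(7, 5): e=[12,38,30] → #
    (4,2)@(9, 5): e=[16,24,40] → #
    (5,2)@(11, 5): e=[20,10,50] → #
    (6,2)@(13, 5): e=[24,-4,60] → ·
    (0,3)@(1, 7): e=[20,90,-30] → ·
    (1,3)@(3, 7): e=[24,76,-20] → ·
    (2,3)@(5, 7): e=[28,62,-10] → ·
    (3,3)@(7, 7): e=[32,48,0] → #  [on edge]
    (6,4)@(13, 9): e=[64,16,0] → #  [on edge]
  covered (12 px):
    · · · · · · · ·
    · · · · · · · ·
    # # # # # # · ·
    · · · # # # # ·
    · · · · · · # #
    · · · · · · · ·
    · · · · · · · ·
    · · · · · · · ·

Result: [52,20,8]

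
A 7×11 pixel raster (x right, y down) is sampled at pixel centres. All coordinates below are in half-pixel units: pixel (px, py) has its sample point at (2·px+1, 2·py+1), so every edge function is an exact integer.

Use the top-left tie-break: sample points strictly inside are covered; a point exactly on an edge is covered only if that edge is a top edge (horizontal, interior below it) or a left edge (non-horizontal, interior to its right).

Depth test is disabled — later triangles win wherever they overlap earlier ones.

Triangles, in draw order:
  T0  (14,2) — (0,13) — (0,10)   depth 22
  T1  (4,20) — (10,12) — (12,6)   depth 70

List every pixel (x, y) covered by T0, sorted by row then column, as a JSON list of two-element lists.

T0:
  2·area = 42
  edge (14, 2)→(0, 13): d=(-14,11) right/bottom  bias=-1
  edge (0, 13)→(0, 10): d=(0,-3) top-left  bias=+0
  edge (0, 10)→(14, 2): d=(14,-8) top-left  bias=+0
    (4,2)@(9, 5): e=[13,27,2] → █
    (5,2)@(11, 5): e=[-9,33,18] → ·
    (3,3)@(7, 7): e=[7,21,14] → █
    (4,3)@(9, 7): e=[-15,27,30] → ·
    (1,4)@(3, 9): e=[23,9,10] → █
    (2,4)@(5, 9): e=[1,15,26] → █
    (3,4)@(7, 9): e=[-21,21,42] → ·
    (0,5)@(1, 11): e=[17,3,22] → █
    (1,5)@(3, 11): e=[-5,9,38] → ·
    (2,5)@(5, 11): e=[-27,15,54] → ·
    (0,6)@(1, 13): e=[-11,3,50] → ·
  covered (5 px):
    · · · · · · ·
    · · · · · · ·
    · · · · █ · ·
    · · · █ · · ·
    · █ █ · · · ·
    █ · · · · · ·
    · · · · · · ·
    · · · · · · ·
    · · · · · · ·
    · · · · · · ·
    · · · · · · ·
T1:
  2·area = 20  (B↔C swapped to make it positive)
  edge (4, 20)→(12, 6): d=(8,-14) top-left  bias=+0
  edge (12, 6)→(10, 12): d=(-2,6) right/bottom  bias=-1
  edge (10, 12)→(4, 20): d=(-6,8) right/bottom  bias=-1
    (6,1)@(13, 3): e=[-10,0,30] → ·  [on edge]
    (5,4)@(11, 9): e=[10,0,10] → ·  [on edge]
    (4,6)@(9, 13): e=[14,4,2] → █
    (5,6)@(11, 13): e=[42,-8,-14] → ·
    (3,7)@(7, 15): e=[2,12,6] → █
    (4,7)@(9, 15): e=[30,0,-10] → ·  [on edge]
    (3,8)@(7, 17): e=[18,8,-6] → ·
    (3,10)@(7, 21): e=[50,0,-30] → ·  [on edge]
  covered (2 px):
    · · · · · · ·
    · · · · · · ·
    · · · · · · ·
    · · · · · · ·
    · · · · · · ·
    · · · · · · ·
    · · · · █ · ·
    · · · █ · · ·
    · · · · · · ·
    · · · · · · ·
    · · · · · · ·

Final: [[4,2],[3,3],[1,4],[2,4],[0,5]]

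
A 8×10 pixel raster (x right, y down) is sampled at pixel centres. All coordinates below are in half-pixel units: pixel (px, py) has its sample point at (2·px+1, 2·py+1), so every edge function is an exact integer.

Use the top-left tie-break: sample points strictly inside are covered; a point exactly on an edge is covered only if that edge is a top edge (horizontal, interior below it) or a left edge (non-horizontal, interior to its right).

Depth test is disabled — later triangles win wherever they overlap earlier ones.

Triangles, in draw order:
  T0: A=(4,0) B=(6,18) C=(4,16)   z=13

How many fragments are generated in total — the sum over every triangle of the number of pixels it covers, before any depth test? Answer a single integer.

T0:
  2·area = 32
  edge (4, 0)→(6, 18): d=(2,18) right/bottom  bias=-1
  edge (6, 18)→(4, 16): d=(-2,-2) top-left  bias=+0
  edge (4, 16)→(4, 0): d=(0,-16) top-left  bias=+0
    (2,4)@(5, 9): e=[0,16,16] → ·  [on edge]
    (2,5)@(5, 11): e=[4,12,16] → #
    (3,5)@(7, 11): e=[-32,16,48] → ·
    (0,6)@(1, 13): e=[80,0,-48] → ·  [on edge]
    (2,6)@(5, 13): e=[8,8,16] → #
    (3,6)@(7, 13): e=[-28,12,48] → ·
    (1,7)@(3, 15): e=[48,0,-16] → ·  [on edge]
    (2,7)@(5, 15): e=[12,4,16] → #
    (3,7)@(7, 15): e=[-24,8,48] → ·
    (2,8)@(5, 17): e=[16,0,16] → #  [on edge]
    (3,8)@(7, 17): e=[-20,4,48] → ·
    (2,9)@(5, 19): e=[20,-4,16] → ·
    (3,9)@(7, 19): e=[-16,0,48] → ·  [on edge]
  covered (4 px):
    · · · · · · · ·
    · · · · · · · ·
    · · · · · · · ·
    · · · · · · · ·
    · · · · · · · ·
    · · # · · · · ·
    · · # · · · · ·
    · · # · · · · ·
    · · # · · · · ·
    · · · · · · · ·

Final: 4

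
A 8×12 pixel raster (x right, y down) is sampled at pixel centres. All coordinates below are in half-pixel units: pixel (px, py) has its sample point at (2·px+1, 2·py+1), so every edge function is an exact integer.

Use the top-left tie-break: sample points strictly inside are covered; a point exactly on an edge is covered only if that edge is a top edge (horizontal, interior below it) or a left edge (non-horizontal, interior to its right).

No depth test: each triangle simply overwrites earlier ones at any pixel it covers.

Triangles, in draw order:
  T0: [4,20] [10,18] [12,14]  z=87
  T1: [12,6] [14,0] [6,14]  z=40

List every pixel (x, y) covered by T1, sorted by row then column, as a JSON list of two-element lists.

T0:
  2·area = 20  (B↔C swapped to make it positive)
  edge (4, 20)→(12, 14): d=(8,-6) top-left  bias=+0
  edge (12, 14)→(10, 18): d=(-2,4) right/bottom  bias=-1
  edge (10, 18)→(4, 20): d=(-6,2) right/bottom  bias=-1
    (5,7)@(11, 15): e=[2,2,16] → X
    (6,7)@(13, 15): e=[14,-6,12] → .
    (4,8)@(9, 17): e=[6,6,8] → X
    (5,8)@(11, 17): e=[18,-2,4] → .
    (6,8)@(13, 17): e=[30,-10,0] → .  [on edge]
    (3,9)@(7, 19): e=[10,10,0] → .  [on edge]
    (4,9)@(9, 19): e=[22,2,-4] → .
    (0,10)@(1, 21): e=[-10,30,0] → .  [on edge]
  covered (2 px):
    . . . . . . . .
    . . . . . . . .
    . . . . . . . .
    . . . . . . . .
    . . . . . . . .
    . . . . . . . .
    . . . . . . . .
    . . . . . X . .
    . . . . X . . .
    . . . . . . . .
    . . . . . . . .
    . . . . . . . .
T1:
  2·area = 20  (B↔C swapped to make it positive)
  edge (12, 6)→(6, 14): d=(-6,8) right/bottom  bias=-1
  edge (6, 14)→(14, 0): d=(8,-14) top-left  bias=+0
  edge (14, 0)→(12, 6): d=(-2,6) right/bottom  bias=-1
    (6,1)@(13, 3): e=[10,10,0] → .  [on edge]
    (5,3)@(11, 7): e=[2,14,4] → X
    (6,3)@(13, 7): e=[-14,42,-8] → .
    (4,4)@(9, 9): e=[6,2,12] → X
    (5,4)@(11, 9): e=[-10,30,0] → .  [on edge]
    (4,5)@(9, 11): e=[-6,18,8] → .
    (4,7)@(9, 15): e=[-30,50,0] → .  [on edge]
    (3,10)@(7, 21): e=[-50,70,0] → .  [on edge]
  covered (2 px):
    . . . . . . . .
    . . . . . . . .
    . . . . . . . .
    . . . . . X . .
    . . . . X . . .
    . . . . . . . .
    . . . . . . . .
    . . . . . . . .
    . . . . . . . .
    . . . . . . . .
    . . . . . . . .
    . . . . . . . .

Final: [[5,3],[4,4]]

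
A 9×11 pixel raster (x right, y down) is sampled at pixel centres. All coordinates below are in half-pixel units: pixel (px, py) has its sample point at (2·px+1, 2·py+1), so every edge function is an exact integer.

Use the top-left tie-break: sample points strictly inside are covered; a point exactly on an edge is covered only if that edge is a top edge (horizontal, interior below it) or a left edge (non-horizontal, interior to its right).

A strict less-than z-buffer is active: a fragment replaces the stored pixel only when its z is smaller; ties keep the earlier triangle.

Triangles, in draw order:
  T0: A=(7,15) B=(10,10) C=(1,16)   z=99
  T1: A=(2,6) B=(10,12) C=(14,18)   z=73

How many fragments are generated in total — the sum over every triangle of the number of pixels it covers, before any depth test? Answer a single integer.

T0:
  2·area = 27  (B↔C swapped to make it positive)
  edge (7, 15)→(1, 16): d=(-6,1) right/bottom  bias=-1
  edge (1, 16)→(10, 10): d=(9,-6) top-left  bias=+0
  edge (10, 10)→(7, 15): d=(-3,5) right/bottom  bias=-1
    (6,2)@(13, 5): e=[54,-27,0] → ·  [on edge]
    (4,5)@(9, 11): e=[22,3,2] → #
    (5,5)@(11, 11): e=[20,15,-8] → ·
    (3,6)@(7, 13): e=[12,9,6] → #
    (4,6)@(9, 13): e=[10,21,-4] → ·
    (1,7)@(3, 15): e=[4,3,20] → #
    (2,7)@(5, 15): e=[2,15,10] → #
    (3,7)@(7, 15): e=[0,27,0] → ·  [on edge]
    (1,8)@(3, 17): e=[-8,21,14] → ·
    (2,8)@(5, 17): e=[-10,33,4] → ·
  covered (4 px):
    · · · · · · · · ·
    · · · · · · · · ·
    · · · · · · · · ·
    · · · · · · · · ·
    · · · · · · · · ·
    · · · · # · · · ·
    · · · # · · · · ·
    · # # · · · · · ·
    · · · · · · · · ·
    · · · · · · · · ·
    · · · · · · · · ·
T1:
  2·area = 24
  edge (2, 6)→(10, 12): d=(8,6) right/bottom  bias=-1
  edge (10, 12)→(14, 18): d=(4,6) right/bottom  bias=-1
  edge (14, 18)→(2, 6): d=(-12,-12) top-left  bias=+0
    (0,2)@(1, 5): e=[-2,26,0] → ·  [on edge]
    (1,3)@(3, 7): e=[2,22,0] → #  [on edge]
    (2,3)@(5, 7): e=[-10,10,24] → ·
    (1,4)@(3, 9): e=[18,30,-24] → ·
    (2,4)@(5, 9): e=[6,18,0] → #  [on edge]
    (3,4)@(7, 9): e=[-6,6,24] → ·
    (2,5)@(5, 11): e=[22,26,-24] → ·
    (3,5)@(7, 11): e=[10,14,0] → #  [on edge]
    (4,5)@(9, 11): e=[-2,2,24] → ·
    (3,6)@(7, 13): e=[26,22,-24] → ·
    (4,6)@(9, 13): e=[14,10,0] → #  [on edge]
    (5,6)@(11, 13): e=[2,-2,24] → ·
    (5,7)@(11, 15): e=[18,6,0] → #  [on edge]
    (6,8)@(13, 17): e=[22,2,0] → #  [on edge]
    (7,9)@(15, 19): e=[26,-2,0] → ·  [on edge]
    (8,10)@(17, 21): e=[30,-6,0] → ·  [on edge]
  covered (6 px):
    · · · · · · · · ·
    · · · · · · · · ·
    · · · · · · · · ·
    · # · · · · · · ·
    · · # · · · · · ·
    · · · # · · · · ·
    · · · · # · · · ·
    · · · · · # · · ·
    · · · · · · # · ·
    · · · · · · · · ·
    · · · · · · · · ·

Final: 10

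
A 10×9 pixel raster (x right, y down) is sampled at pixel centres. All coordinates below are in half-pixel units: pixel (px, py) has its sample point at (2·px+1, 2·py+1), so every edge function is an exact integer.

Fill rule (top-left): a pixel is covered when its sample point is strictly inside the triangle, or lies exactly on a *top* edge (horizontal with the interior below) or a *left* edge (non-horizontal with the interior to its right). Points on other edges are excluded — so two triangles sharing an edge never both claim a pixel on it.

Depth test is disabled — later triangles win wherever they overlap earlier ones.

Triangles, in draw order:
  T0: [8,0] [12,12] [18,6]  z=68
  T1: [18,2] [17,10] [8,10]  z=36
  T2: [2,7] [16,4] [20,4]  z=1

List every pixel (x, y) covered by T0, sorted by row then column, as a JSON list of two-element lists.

T0:
  2·area = 96  (B↔C swapped to make it positive)
  edge (8, 0)→(18, 6): d=(10,6) right/bottom  bias=-1
  edge (18, 6)→(12, 12): d=(-6,6) right/bottom  bias=-1
  edge (12, 12)→(8, 0): d=(-4,-12) top-left  bias=+0
    (4,0)@(9, 1): e=[4,84,8] → █
    (5,0)@(11, 1): e=[-8,72,32] → ·
    (4,1)@(9, 3): e=[24,72,0] → █  [on edge]
    (5,1)@(11, 3): e=[12,60,24] → █
    (6,1)@(13, 3): e=[0,48,48] → ·  [on edge]
    (4,2)@(9, 5): e=[44,60,-8] → ·
    (5,2)@(11, 5): e=[32,48,16] → █
    (6,2)@(13, 5): e=[20,36,40] → █
    (7,2)@(15, 5): e=[8,24,64] → █
    (8,2)@(17, 5): e=[-4,12,88] → ·
    (9,2)@(19, 5): e=[-16,0,112] → ·  [on edge]
    (5,3)@(11, 7): e=[52,36,8] → █
    (8,3)@(17, 7): e=[16,0,80] → ·  [on edge]
    (5,4)@(11, 9): e=[72,24,0] → █  [on edge]
    (7,4)@(15, 9): e=[48,0,48] → ·  [on edge]
    (6,5)@(13, 11): e=[80,0,16] → ·  [on edge]
    (5,6)@(11, 13): e=[112,0,-16] → ·  [on edge]
    (4,7)@(9, 15): e=[144,0,-48] → ·  [on edge]
    (6,7)@(13, 15): e=[120,-24,0] → ·  [on edge]
    (3,8)@(7, 17): e=[176,0,-80] → ·  [on edge]
  covered (11 px):
    · · · · █ · · · · ·
    · · · · █ █ · · · ·
    · · · · · █ █ █ · ·
    · · · · · █ █ █ · ·
    · · · · · █ █ · · ·
    · · · · · · · · · ·
    · · · · · · · · · ·
    · · · · · · · · · ·
    · · · · · · · · · ·
T1:
  2·area = 72
  edge (18, 2)→(17, 10): d=(-1,8) right/bottom  bias=-1
  edge (17, 10)→(8, 10): d=(-9,0) right/bottom  bias=-1
  edge (8, 10)→(18, 2): d=(10,-8) top-left  bias=+0
    (8,1)@(17, 3): e=[7,63,2] → █
    (9,1)@(19, 3): e=[-9,63,18] → ·
    (7,2)@(15, 5): e=[21,45,6] → █
    (9,2)@(19, 5): e=[-11,45,38] → ·
    (6,3)@(13, 7): e=[35,27,10] → █
    (9,3)@(19, 7): e=[-13,27,58] → ·
    (5,4)@(11, 9): e=[49,9,14] → █
    (9,4)@(19, 9): e=[-15,9,78] → ·
    (5,5)@(11, 11): e=[47,-9,34] → ·
    (6,5)@(13, 11): e=[31,-9,50] → ·
    (7,5)@(15, 11): e=[15,-9,66] → ·
    (8,5)@(17, 11): e=[-1,-9,82] → ·
  covered (10 px):
    · · · · · · · · · ·
    · · · · · · · · █ ·
    · · · · · · · █ █ ·
    · · · · · · █ █ █ ·
    · · · · · █ █ █ █ ·
    · · · · · · · · · ·
    · · · · · · · · · ·
    · · · · · · · · · ·
    · · · · · · · · · ·
T2:
  2·area = 12
  edge (2, 7)→(16, 4): d=(14,-3) top-left  bias=+0
  edge (16, 4)→(20, 4): d=(4,0) top-left  bias=+0
  edge (20, 4)→(2, 7): d=(-18,3) right/bottom  bias=-1
    (6,2)@(13, 5): e=[5,4,3] → █
    (7,2)@(15, 5): e=[11,4,-3] → ·
    (6,3)@(13, 7): e=[33,12,-33] → ·
  covered (1 px):
    · · · · · · · · · ·
    · · · · · · · · · ·
    · · · · · · █ · · ·
    · · · · · · · · · ·
    · · · · · · · · · ·
    · · · · · · · · · ·
    · · · · · · · · · ·
    · · · · · · · · · ·
    · · · · · · · · · ·

Final: [[4,0],[4,1],[5,1],[5,2],[6,2],[7,2],[5,3],[6,3],[7,3],[5,4],[6,4]]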